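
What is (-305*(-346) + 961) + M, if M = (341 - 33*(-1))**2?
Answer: 246367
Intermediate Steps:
M = 139876 (M = (341 + 33)**2 = 374**2 = 139876)
(-305*(-346) + 961) + M = (-305*(-346) + 961) + 139876 = (105530 + 961) + 139876 = 106491 + 139876 = 246367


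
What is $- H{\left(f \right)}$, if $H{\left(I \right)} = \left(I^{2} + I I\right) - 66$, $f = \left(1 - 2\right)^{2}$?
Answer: $64$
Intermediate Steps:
$f = 1$ ($f = \left(1 - 2\right)^{2} = \left(-1\right)^{2} = 1$)
$H{\left(I \right)} = -66 + 2 I^{2}$ ($H{\left(I \right)} = \left(I^{2} + I^{2}\right) - 66 = 2 I^{2} - 66 = -66 + 2 I^{2}$)
$- H{\left(f \right)} = - (-66 + 2 \cdot 1^{2}) = - (-66 + 2 \cdot 1) = - (-66 + 2) = \left(-1\right) \left(-64\right) = 64$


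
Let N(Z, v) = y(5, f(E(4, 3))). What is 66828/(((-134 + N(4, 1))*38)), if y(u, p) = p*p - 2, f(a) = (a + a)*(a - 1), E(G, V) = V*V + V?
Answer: 16707/660820 ≈ 0.025282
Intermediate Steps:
E(G, V) = V + V² (E(G, V) = V² + V = V + V²)
f(a) = 2*a*(-1 + a) (f(a) = (2*a)*(-1 + a) = 2*a*(-1 + a))
y(u, p) = -2 + p² (y(u, p) = p² - 2 = -2 + p²)
N(Z, v) = 69694 (N(Z, v) = -2 + (2*(3*(1 + 3))*(-1 + 3*(1 + 3)))² = -2 + (2*(3*4)*(-1 + 3*4))² = -2 + (2*12*(-1 + 12))² = -2 + (2*12*11)² = -2 + 264² = -2 + 69696 = 69694)
66828/(((-134 + N(4, 1))*38)) = 66828/(((-134 + 69694)*38)) = 66828/((69560*38)) = 66828/2643280 = 66828*(1/2643280) = 16707/660820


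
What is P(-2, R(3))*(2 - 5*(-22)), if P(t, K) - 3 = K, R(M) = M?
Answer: 672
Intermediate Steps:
P(t, K) = 3 + K
P(-2, R(3))*(2 - 5*(-22)) = (3 + 3)*(2 - 5*(-22)) = 6*(2 + 110) = 6*112 = 672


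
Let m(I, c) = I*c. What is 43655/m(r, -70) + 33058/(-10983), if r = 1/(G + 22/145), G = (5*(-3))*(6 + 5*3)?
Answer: 89341153621/455010 ≈ 1.9635e+5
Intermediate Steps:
G = -315 (G = -15*(6 + 15) = -15*21 = -315)
r = -145/45653 (r = 1/(-315 + 22/145) = 1/(-45653/145) = -145/45653 ≈ -0.0031761)
43655/m(r, -70) + 33058/(-10983) = 43655/((-145/45653*(-70))) + 33058/(-10983) = 43655/(10150/45653) + 33058*(-1/10983) = 43655*(45653/10150) - 33058/10983 = 398596343/2030 - 33058/10983 = 89341153621/455010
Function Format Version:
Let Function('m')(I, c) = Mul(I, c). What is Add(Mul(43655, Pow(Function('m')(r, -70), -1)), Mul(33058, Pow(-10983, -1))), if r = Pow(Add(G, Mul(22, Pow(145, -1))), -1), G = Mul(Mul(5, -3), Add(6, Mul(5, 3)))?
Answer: Rational(89341153621, 455010) ≈ 1.9635e+5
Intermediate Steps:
G = -315 (G = Mul(-15, Add(6, 15)) = Mul(-15, 21) = -315)
r = Rational(-145, 45653) (r = Pow(Add(-315, Mul(22, Pow(145, -1))), -1) = Pow(Add(-315, Mul(22, Rational(1, 145))), -1) = Pow(Add(-315, Rational(22, 145)), -1) = Pow(Rational(-45653, 145), -1) = Rational(-145, 45653) ≈ -0.0031761)
Add(Mul(43655, Pow(Function('m')(r, -70), -1)), Mul(33058, Pow(-10983, -1))) = Add(Mul(43655, Pow(Mul(Rational(-145, 45653), -70), -1)), Mul(33058, Pow(-10983, -1))) = Add(Mul(43655, Pow(Rational(10150, 45653), -1)), Mul(33058, Rational(-1, 10983))) = Add(Mul(43655, Rational(45653, 10150)), Rational(-33058, 10983)) = Add(Rational(398596343, 2030), Rational(-33058, 10983)) = Rational(89341153621, 455010)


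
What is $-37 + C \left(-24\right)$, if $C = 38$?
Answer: $-949$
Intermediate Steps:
$-37 + C \left(-24\right) = -37 + 38 \left(-24\right) = -37 - 912 = -949$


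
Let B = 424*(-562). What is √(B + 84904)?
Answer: 2*I*√38346 ≈ 391.64*I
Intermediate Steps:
B = -238288
√(B + 84904) = √(-238288 + 84904) = √(-153384) = 2*I*√38346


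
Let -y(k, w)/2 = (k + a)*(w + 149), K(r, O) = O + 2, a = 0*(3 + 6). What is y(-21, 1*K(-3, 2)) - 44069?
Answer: -37643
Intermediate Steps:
a = 0 (a = 0*9 = 0)
K(r, O) = 2 + O
y(k, w) = -2*k*(149 + w) (y(k, w) = -2*(k + 0)*(w + 149) = -2*k*(149 + w))
y(-21, 1*K(-3, 2)) - 44069 = 2*(-21)*(-149 - (2 + 2)) - 44069 = 2*(-21)*(-149 - 4) - 44069 = 2*(-21)*(-153) - 44069 = 6426 - 44069 = -37643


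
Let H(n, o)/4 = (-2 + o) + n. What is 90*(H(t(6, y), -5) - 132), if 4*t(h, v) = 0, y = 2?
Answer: -14400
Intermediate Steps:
t(h, v) = 0 (t(h, v) = (¼)*0 = 0)
H(n, o) = -8 + 4*n + 4*o (H(n, o) = 4*((-2 + o) + n) = 4*(-2 + n + o) = -8 + 4*n + 4*o)
90*(H(t(6, y), -5) - 132) = 90*((-8 + 4*0 + 4*(-5)) - 132) = 90*((-8 + 0 - 20) - 132) = 90*(-28 - 132) = 90*(-160) = -14400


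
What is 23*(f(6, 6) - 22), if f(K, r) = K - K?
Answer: -506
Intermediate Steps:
f(K, r) = 0
23*(f(6, 6) - 22) = 23*(0 - 22) = 23*(-22) = -506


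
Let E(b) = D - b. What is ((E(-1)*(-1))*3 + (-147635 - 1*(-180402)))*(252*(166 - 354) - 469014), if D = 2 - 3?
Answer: -16920551130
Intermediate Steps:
D = -1
E(b) = -1 - b
((E(-1)*(-1))*3 + (-147635 - 1*(-180402)))*(252*(166 - 354) - 469014) = (((-1 - 1*(-1))*(-1))*3 + (-147635 - 1*(-180402)))*(252*(166 - 354) - 469014) = (((-1 + 1)*(-1))*3 + (-147635 + 180402))*(252*(-188) - 469014) = ((0*(-1))*3 + 32767)*(-47376 - 469014) = (0*3 + 32767)*(-516390) = (0 + 32767)*(-516390) = 32767*(-516390) = -16920551130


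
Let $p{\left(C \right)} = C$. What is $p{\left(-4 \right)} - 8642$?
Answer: $-8646$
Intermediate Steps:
$p{\left(-4 \right)} - 8642 = -4 - 8642 = -8646$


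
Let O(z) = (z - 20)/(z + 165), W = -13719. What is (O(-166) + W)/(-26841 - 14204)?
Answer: 13533/41045 ≈ 0.32971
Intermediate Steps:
O(z) = (-20 + z)/(165 + z)
(O(-166) + W)/(-26841 - 14204) = ((-20 - 166)/(165 - 166) - 13719)/(-26841 - 14204) = (-186/(-1) - 13719)/(-41045) = (-1*(-186) - 13719)*(-1/41045) = (186 - 13719)*(-1/41045) = -13533*(-1/41045) = 13533/41045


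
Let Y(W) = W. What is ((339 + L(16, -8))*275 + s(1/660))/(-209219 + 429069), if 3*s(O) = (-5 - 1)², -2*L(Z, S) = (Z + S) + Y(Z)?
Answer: 89937/219850 ≈ 0.40908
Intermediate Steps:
L(Z, S) = -Z - S/2 (L(Z, S) = -((Z + S) + Z)/2 = -((S + Z) + Z)/2 = -(S + 2*Z)/2 = -Z - S/2)
s(O) = 12 (s(O) = (-5 - 1)²/3 = (⅓)*(-6)² = (⅓)*36 = 12)
((339 + L(16, -8))*275 + s(1/660))/(-209219 + 429069) = ((339 + (-1*16 - ½*(-8)))*275 + 12)/(-209219 + 429069) = ((339 + (-16 + 4))*275 + 12)/219850 = ((339 - 12)*275 + 12)*(1/219850) = (327*275 + 12)*(1/219850) = (89925 + 12)*(1/219850) = 89937*(1/219850) = 89937/219850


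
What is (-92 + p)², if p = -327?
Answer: 175561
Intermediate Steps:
(-92 + p)² = (-92 - 327)² = (-419)² = 175561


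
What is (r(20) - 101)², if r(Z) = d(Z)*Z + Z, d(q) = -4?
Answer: 25921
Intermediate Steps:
r(Z) = -3*Z (r(Z) = -4*Z + Z = -3*Z)
(r(20) - 101)² = (-3*20 - 101)² = (-60 - 101)² = (-161)² = 25921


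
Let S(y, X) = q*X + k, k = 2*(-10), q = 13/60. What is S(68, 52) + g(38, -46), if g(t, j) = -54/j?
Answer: -2608/345 ≈ -7.5594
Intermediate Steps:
q = 13/60 (q = 13*(1/60) = 13/60 ≈ 0.21667)
k = -20
S(y, X) = -20 + 13*X/60 (S(y, X) = 13*X/60 - 20 = -20 + 13*X/60)
S(68, 52) + g(38, -46) = (-20 + (13/60)*52) - 54/(-46) = (-20 + 169/15) - 54*(-1/46) = -131/15 + 27/23 = -2608/345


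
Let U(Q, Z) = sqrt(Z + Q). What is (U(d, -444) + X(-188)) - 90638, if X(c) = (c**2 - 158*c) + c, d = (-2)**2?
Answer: -25778 + 2*I*sqrt(110) ≈ -25778.0 + 20.976*I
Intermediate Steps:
d = 4
X(c) = c**2 - 157*c
U(Q, Z) = sqrt(Q + Z)
(U(d, -444) + X(-188)) - 90638 = (sqrt(4 - 444) - 188*(-157 - 188)) - 90638 = (sqrt(-440) - 188*(-345)) - 90638 = (2*I*sqrt(110) + 64860) - 90638 = (64860 + 2*I*sqrt(110)) - 90638 = -25778 + 2*I*sqrt(110)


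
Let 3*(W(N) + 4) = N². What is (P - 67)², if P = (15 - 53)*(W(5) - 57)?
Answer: 33674809/9 ≈ 3.7416e+6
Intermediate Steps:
W(N) = -4 + N²/3
P = 6004/3 (P = (15 - 53)*((-4 + (⅓)*5²) - 57) = -38*((-4 + (⅓)*25) - 57) = -38*((-4 + 25/3) - 57) = -38*(13/3 - 57) = -38*(-158/3) = 6004/3 ≈ 2001.3)
(P - 67)² = (6004/3 - 67)² = (5803/3)² = 33674809/9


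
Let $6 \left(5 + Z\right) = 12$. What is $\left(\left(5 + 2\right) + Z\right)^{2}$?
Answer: $16$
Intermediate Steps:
$Z = -3$ ($Z = -5 + \frac{1}{6} \cdot 12 = -5 + 2 = -3$)
$\left(\left(5 + 2\right) + Z\right)^{2} = \left(\left(5 + 2\right) - 3\right)^{2} = \left(7 - 3\right)^{2} = 4^{2} = 16$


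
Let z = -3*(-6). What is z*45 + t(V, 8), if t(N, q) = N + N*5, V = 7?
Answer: 852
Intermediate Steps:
z = 18
t(N, q) = 6*N (t(N, q) = N + 5*N = 6*N)
z*45 + t(V, 8) = 18*45 + 6*7 = 810 + 42 = 852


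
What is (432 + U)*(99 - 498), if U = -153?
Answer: -111321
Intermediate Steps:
(432 + U)*(99 - 498) = (432 - 153)*(99 - 498) = 279*(-399) = -111321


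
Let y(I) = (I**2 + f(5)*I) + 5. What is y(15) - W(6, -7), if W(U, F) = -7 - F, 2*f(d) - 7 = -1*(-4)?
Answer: 625/2 ≈ 312.50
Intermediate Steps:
f(d) = 11/2 (f(d) = 7/2 + (-1*(-4))/2 = 7/2 + (1/2)*4 = 7/2 + 2 = 11/2)
y(I) = 5 + I**2 + 11*I/2 (y(I) = (I**2 + 11*I/2) + 5 = 5 + I**2 + 11*I/2)
y(15) - W(6, -7) = (5 + 15**2 + (11/2)*15) - (-7 - 1*(-7)) = (5 + 225 + 165/2) - (-7 + 7) = 625/2 - 1*0 = 625/2 + 0 = 625/2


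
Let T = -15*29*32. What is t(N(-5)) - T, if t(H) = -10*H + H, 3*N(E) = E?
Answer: 13935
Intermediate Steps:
N(E) = E/3
t(H) = -9*H
T = -13920 (T = -435*32 = -13920)
t(N(-5)) - T = -3*(-5) - 1*(-13920) = -9*(-5/3) + 13920 = 15 + 13920 = 13935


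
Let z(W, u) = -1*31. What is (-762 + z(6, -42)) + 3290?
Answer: 2497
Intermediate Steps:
z(W, u) = -31
(-762 + z(6, -42)) + 3290 = (-762 - 31) + 3290 = -793 + 3290 = 2497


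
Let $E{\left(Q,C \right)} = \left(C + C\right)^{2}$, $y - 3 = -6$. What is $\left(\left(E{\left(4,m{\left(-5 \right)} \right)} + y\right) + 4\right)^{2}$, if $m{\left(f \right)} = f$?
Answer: $10201$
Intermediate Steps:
$y = -3$ ($y = 3 - 6 = -3$)
$E{\left(Q,C \right)} = 4 C^{2}$ ($E{\left(Q,C \right)} = \left(2 C\right)^{2} = 4 C^{2}$)
$\left(\left(E{\left(4,m{\left(-5 \right)} \right)} + y\right) + 4\right)^{2} = \left(\left(4 \left(-5\right)^{2} - 3\right) + 4\right)^{2} = \left(\left(4 \cdot 25 - 3\right) + 4\right)^{2} = \left(\left(100 - 3\right) + 4\right)^{2} = \left(97 + 4\right)^{2} = 101^{2} = 10201$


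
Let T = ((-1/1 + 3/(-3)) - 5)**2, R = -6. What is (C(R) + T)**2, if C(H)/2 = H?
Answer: 1369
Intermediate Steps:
T = 49 (T = ((-1*1 + 3*(-1/3)) - 5)**2 = ((-1 - 1) - 5)**2 = (-2 - 5)**2 = (-7)**2 = 49)
C(H) = 2*H
(C(R) + T)**2 = (2*(-6) + 49)**2 = (-12 + 49)**2 = 37**2 = 1369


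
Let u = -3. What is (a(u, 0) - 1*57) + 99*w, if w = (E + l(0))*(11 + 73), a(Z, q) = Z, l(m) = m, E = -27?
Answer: -224592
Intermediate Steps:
w = -2268 (w = (-27 + 0)*(11 + 73) = -27*84 = -2268)
(a(u, 0) - 1*57) + 99*w = (-3 - 1*57) + 99*(-2268) = (-3 - 57) - 224532 = -60 - 224532 = -224592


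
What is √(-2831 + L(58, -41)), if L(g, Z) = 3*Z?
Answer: I*√2954 ≈ 54.351*I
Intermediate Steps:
√(-2831 + L(58, -41)) = √(-2831 + 3*(-41)) = √(-2831 - 123) = √(-2954) = I*√2954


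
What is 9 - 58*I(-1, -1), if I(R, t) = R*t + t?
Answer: 9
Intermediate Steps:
I(R, t) = t + R*t
9 - 58*I(-1, -1) = 9 - (-58)*(1 - 1) = 9 - (-58)*0 = 9 - 58*0 = 9 + 0 = 9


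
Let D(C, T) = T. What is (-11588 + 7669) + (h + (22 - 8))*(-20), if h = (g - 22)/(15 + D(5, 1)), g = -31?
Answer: -16531/4 ≈ -4132.8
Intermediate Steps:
h = -53/16 (h = (-31 - 22)/(15 + 1) = -53/16 ≈ -3.3125)
(-11588 + 7669) + (h + (22 - 8))*(-20) = (-11588 + 7669) + (-53/16 + (22 - 8))*(-20) = -3919 + (-53/16 + 14)*(-20) = -3919 + (171/16)*(-20) = -3919 - 855/4 = -16531/4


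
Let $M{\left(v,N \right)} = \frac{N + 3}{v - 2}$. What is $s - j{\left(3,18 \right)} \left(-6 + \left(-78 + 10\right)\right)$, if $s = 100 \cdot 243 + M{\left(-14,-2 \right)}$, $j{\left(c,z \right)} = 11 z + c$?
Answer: $\frac{626783}{16} \approx 39174.0$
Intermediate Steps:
$M{\left(v,N \right)} = \frac{3 + N}{-2 + v}$
$j{\left(c,z \right)} = c + 11 z$
$s = \frac{388799}{16}$ ($s = 100 \cdot 243 + \frac{3 - 2}{-2 - 14} = 24300 + \frac{1}{-16} \cdot 1 = 24300 - \frac{1}{16} = \frac{388799}{16} \approx 24300.0$)
$s - j{\left(3,18 \right)} \left(-6 + \left(-78 + 10\right)\right) = \frac{388799}{16} - \left(3 + 11 \cdot 18\right) \left(-6 + \left(-78 + 10\right)\right) = \frac{388799}{16} - \left(3 + 198\right) \left(-6 - 68\right) = \frac{388799}{16} - 201 \left(-74\right) = \frac{388799}{16} - -14874 = \frac{388799}{16} + 14874 = \frac{626783}{16}$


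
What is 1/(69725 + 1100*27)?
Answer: 1/99425 ≈ 1.0058e-5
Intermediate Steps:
1/(69725 + 1100*27) = 1/(69725 + 29700) = 1/99425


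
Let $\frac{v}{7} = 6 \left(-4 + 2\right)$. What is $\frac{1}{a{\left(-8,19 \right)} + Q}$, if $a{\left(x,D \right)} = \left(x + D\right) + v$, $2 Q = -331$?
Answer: $- \frac{2}{477} \approx -0.0041929$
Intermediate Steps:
$Q = - \frac{331}{2}$ ($Q = \frac{1}{2} \left(-331\right) = - \frac{331}{2} \approx -165.5$)
$v = -84$ ($v = 7 \cdot 6 \left(-4 + 2\right) = 7 \cdot 6 \left(-2\right) = 7 \left(-12\right) = -84$)
$a{\left(x,D \right)} = -84 + D + x$ ($a{\left(x,D \right)} = \left(x + D\right) - 84 = \left(D + x\right) - 84 = -84 + D + x$)
$\frac{1}{a{\left(-8,19 \right)} + Q} = \frac{1}{\left(-84 + 19 - 8\right) - \frac{331}{2}} = \frac{1}{-73 - \frac{331}{2}} = \frac{1}{- \frac{477}{2}} = - \frac{2}{477}$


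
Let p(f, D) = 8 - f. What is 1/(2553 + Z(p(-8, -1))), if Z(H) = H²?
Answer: 1/2809 ≈ 0.00035600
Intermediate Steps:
1/(2553 + Z(p(-8, -1))) = 1/(2553 + (8 - 1*(-8))²) = 1/(2553 + (8 + 8)²) = 1/(2553 + 16²) = 1/(2553 + 256) = 1/2809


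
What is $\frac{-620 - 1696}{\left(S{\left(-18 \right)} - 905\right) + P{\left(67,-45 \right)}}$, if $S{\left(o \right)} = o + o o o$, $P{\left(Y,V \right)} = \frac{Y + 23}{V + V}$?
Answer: $\frac{193}{563} \approx 0.34281$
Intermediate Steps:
$P{\left(Y,V \right)} = \frac{23 + Y}{2 V}$
$S{\left(o \right)} = o + o^{3}$ ($S{\left(o \right)} = o + o^{2} o = o + o^{3}$)
$\frac{-620 - 1696}{\left(S{\left(-18 \right)} - 905\right) + P{\left(67,-45 \right)}} = \frac{-620 - 1696}{\left(\left(-18 + \left(-18\right)^{3}\right) - 905\right) + \frac{23 + 67}{2 \left(-45\right)}} = - \frac{2316}{\left(\left(-18 - 5832\right) - 905\right) + \frac{1}{2} \left(- \frac{1}{45}\right) 90} = - \frac{2316}{\left(-5850 - 905\right) - 1} = - \frac{2316}{-6755 - 1} = - \frac{2316}{-6756} = \left(-2316\right) \left(- \frac{1}{6756}\right) = \frac{193}{563}$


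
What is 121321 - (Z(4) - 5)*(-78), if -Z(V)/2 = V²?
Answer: 118435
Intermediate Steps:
Z(V) = -2*V²
121321 - (Z(4) - 5)*(-78) = 121321 - (-2*4² - 5)*(-78) = 121321 - (-2*16 - 5)*(-78) = 121321 - (-32 - 5)*(-78) = 121321 - (-37)*(-78) = 121321 - 1*2886 = 121321 - 2886 = 118435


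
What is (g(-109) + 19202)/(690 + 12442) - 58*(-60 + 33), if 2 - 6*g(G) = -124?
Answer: 20583935/13132 ≈ 1567.5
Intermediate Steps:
g(G) = 21 (g(G) = ⅓ - ⅙*(-124) = ⅓ + 62/3 = 21)
(g(-109) + 19202)/(690 + 12442) - 58*(-60 + 33) = (21 + 19202)/(690 + 12442) - 58*(-60 + 33) = 19223/13132 - 58*(-27) = 19223*(1/13132) + 1566 = 19223/13132 + 1566 = 20583935/13132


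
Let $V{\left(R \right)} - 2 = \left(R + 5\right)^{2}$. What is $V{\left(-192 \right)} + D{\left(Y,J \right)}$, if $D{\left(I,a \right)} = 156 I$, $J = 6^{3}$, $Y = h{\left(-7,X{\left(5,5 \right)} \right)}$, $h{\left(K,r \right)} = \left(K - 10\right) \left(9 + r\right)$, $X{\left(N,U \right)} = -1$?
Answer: $13755$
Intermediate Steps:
$h{\left(K,r \right)} = \left(-10 + K\right) \left(9 + r\right)$
$Y = -136$ ($Y = -90 - -10 + 9 \left(-7\right) - -7 = -90 + 10 - 63 + 7 = -136$)
$V{\left(R \right)} = 2 + \left(5 + R\right)^{2}$ ($V{\left(R \right)} = 2 + \left(R + 5\right)^{2} = 2 + \left(5 + R\right)^{2}$)
$J = 216$
$V{\left(-192 \right)} + D{\left(Y,J \right)} = \left(2 + \left(5 - 192\right)^{2}\right) + 156 \left(-136\right) = \left(2 + \left(-187\right)^{2}\right) - 21216 = \left(2 + 34969\right) - 21216 = 34971 - 21216 = 13755$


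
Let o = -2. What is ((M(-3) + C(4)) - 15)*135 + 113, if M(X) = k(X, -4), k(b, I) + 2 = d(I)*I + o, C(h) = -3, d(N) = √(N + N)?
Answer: -2857 - 1080*I*√2 ≈ -2857.0 - 1527.4*I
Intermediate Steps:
d(N) = √2*√N (d(N) = √(2*N) = √2*√N)
k(b, I) = -4 + √2*I^(3/2) (k(b, I) = -2 + ((√2*√I)*I - 2) = -2 + (√2*I^(3/2) - 2) = -2 + (-2 + √2*I^(3/2)) = -4 + √2*I^(3/2))
M(X) = -4 - 8*I*√2 (M(X) = -4 + √2*(-4)^(3/2) = -4 + √2*(-8*I) = -4 - 8*I*√2)
((M(-3) + C(4)) - 15)*135 + 113 = (((-4 - 8*I*√2) - 3) - 15)*135 + 113 = ((-7 - 8*I*√2) - 15)*135 + 113 = (-22 - 8*I*√2)*135 + 113 = (-2970 - 1080*I*√2) + 113 = -2857 - 1080*I*√2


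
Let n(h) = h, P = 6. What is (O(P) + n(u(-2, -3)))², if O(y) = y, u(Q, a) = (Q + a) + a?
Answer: 4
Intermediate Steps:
u(Q, a) = Q + 2*a
(O(P) + n(u(-2, -3)))² = (6 + (-2 + 2*(-3)))² = (6 + (-2 - 6))² = (6 - 8)² = (-2)² = 4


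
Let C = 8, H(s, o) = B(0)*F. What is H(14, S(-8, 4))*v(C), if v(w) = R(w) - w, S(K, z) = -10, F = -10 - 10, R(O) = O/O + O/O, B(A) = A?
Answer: 0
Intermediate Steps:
R(O) = 2 (R(O) = 1 + 1 = 2)
F = -20
H(s, o) = 0 (H(s, o) = 0*(-20) = 0)
v(w) = 2 - w
H(14, S(-8, 4))*v(C) = 0*(2 - 1*8) = 0*(2 - 8) = 0*(-6) = 0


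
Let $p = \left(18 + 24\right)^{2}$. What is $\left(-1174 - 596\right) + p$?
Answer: $-6$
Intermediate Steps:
$p = 1764$ ($p = 42^{2} = 1764$)
$\left(-1174 - 596\right) + p = \left(-1174 - 596\right) + 1764 = -1770 + 1764 = -6$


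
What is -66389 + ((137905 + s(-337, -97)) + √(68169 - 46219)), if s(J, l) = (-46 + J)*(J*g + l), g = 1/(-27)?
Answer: 2804938/27 + 5*√878 ≈ 1.0403e+5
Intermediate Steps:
g = -1/27 ≈ -0.037037
s(J, l) = (-46 + J)*(l - J/27) (s(J, l) = (-46 + J)*(J*(-1/27) + l) = (-46 + J)*(-J/27 + l) = (-46 + J)*(l - J/27))
-66389 + ((137905 + s(-337, -97)) + √(68169 - 46219)) = -66389 + ((137905 + (-46*(-97) - 1/27*(-337)² + (46/27)*(-337) - 337*(-97))) + √(68169 - 46219)) = -66389 + ((137905 + (4462 - 1/27*113569 - 15502/27 + 32689)) + √21950) = -66389 + ((137905 + (4462 - 113569/27 - 15502/27 + 32689)) + 5*√878) = -66389 + ((137905 + 874006/27) + 5*√878) = -66389 + (4597441/27 + 5*√878) = 2804938/27 + 5*√878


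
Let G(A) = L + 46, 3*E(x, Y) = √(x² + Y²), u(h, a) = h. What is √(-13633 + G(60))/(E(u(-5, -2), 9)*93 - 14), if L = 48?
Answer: 7*I*√13539/50835 + 31*I*√1435134/101670 ≈ 0.38129*I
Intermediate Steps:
E(x, Y) = √(Y² + x²)/3 (E(x, Y) = √(x² + Y²)/3 = √(Y² + x²)/3)
G(A) = 94 (G(A) = 48 + 46 = 94)
√(-13633 + G(60))/(E(u(-5, -2), 9)*93 - 14) = √(-13633 + 94)/((√(9² + (-5)²)/3)*93 - 14) = √(-13539)/((√(81 + 25)/3)*93 - 14) = (I*√13539)/((√106/3)*93 - 14) = (I*√13539)/(31*√106 - 14) = (I*√13539)/(-14 + 31*√106) = I*√13539/(-14 + 31*√106)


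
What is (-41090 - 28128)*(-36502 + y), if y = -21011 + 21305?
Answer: 2506245344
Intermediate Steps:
y = 294
(-41090 - 28128)*(-36502 + y) = (-41090 - 28128)*(-36502 + 294) = -69218*(-36208) = 2506245344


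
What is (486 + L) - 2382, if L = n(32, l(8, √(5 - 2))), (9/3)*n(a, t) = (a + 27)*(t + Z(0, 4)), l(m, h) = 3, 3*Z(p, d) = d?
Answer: -16297/9 ≈ -1810.8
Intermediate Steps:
Z(p, d) = d/3
n(a, t) = (27 + a)*(4/3 + t)/3 (n(a, t) = ((a + 27)*(t + (⅓)*4))/3 = ((27 + a)*(t + 4/3))/3 = ((27 + a)*(4/3 + t))/3 = (27 + a)*(4/3 + t)/3)
L = 767/9 (L = 12 + 9*3 + (4/9)*32 + (⅓)*32*3 = 12 + 27 + 128/9 + 32 = 767/9 ≈ 85.222)
(486 + L) - 2382 = (486 + 767/9) - 2382 = 5141/9 - 2382 = -16297/9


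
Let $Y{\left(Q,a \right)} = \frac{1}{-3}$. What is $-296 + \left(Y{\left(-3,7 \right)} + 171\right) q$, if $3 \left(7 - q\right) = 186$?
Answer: $- \frac{29048}{3} \approx -9682.7$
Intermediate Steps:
$q = -55$ ($q = 7 - 62 = -55$)
$Y{\left(Q,a \right)} = - \frac{1}{3}$
$-296 + \left(Y{\left(-3,7 \right)} + 171\right) q = -296 + \left(- \frac{1}{3} + 171\right) \left(-55\right) = -296 + \frac{512}{3} \left(-55\right) = -296 - \frac{28160}{3} = - \frac{29048}{3}$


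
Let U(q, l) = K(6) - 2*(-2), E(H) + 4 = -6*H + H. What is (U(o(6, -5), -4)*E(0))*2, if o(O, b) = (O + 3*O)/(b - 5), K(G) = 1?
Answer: -40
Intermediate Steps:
o(O, b) = 4*O/(-5 + b) (o(O, b) = (4*O)/(-5 + b) = 4*O/(-5 + b))
E(H) = -4 - 5*H (E(H) = -4 + (-6*H + H) = -4 - 5*H)
U(q, l) = 5 (U(q, l) = 1 - 2*(-2) = 1 + 4 = 5)
(U(o(6, -5), -4)*E(0))*2 = (5*(-4 - 5*0))*2 = (5*(-4 + 0))*2 = (5*(-4))*2 = -20*2 = -40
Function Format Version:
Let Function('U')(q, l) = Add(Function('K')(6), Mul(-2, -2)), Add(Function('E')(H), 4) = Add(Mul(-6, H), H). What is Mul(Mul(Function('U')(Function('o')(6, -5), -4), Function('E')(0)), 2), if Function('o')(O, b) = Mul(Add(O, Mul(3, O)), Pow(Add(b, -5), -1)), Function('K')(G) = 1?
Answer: -40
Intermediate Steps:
Function('o')(O, b) = Mul(4, O, Pow(Add(-5, b), -1)) (Function('o')(O, b) = Mul(Mul(4, O), Pow(Add(-5, b), -1)) = Mul(4, O, Pow(Add(-5, b), -1)))
Function('E')(H) = Add(-4, Mul(-5, H)) (Function('E')(H) = Add(-4, Add(Mul(-6, H), H)) = Add(-4, Mul(-5, H)))
Function('U')(q, l) = 5 (Function('U')(q, l) = Add(1, Mul(-2, -2)) = Add(1, 4) = 5)
Mul(Mul(Function('U')(Function('o')(6, -5), -4), Function('E')(0)), 2) = Mul(Mul(5, Add(-4, Mul(-5, 0))), 2) = Mul(Mul(5, Add(-4, 0)), 2) = Mul(Mul(5, -4), 2) = Mul(-20, 2) = -40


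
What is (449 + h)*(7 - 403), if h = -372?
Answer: -30492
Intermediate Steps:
(449 + h)*(7 - 403) = (449 - 372)*(7 - 403) = 77*(-396) = -30492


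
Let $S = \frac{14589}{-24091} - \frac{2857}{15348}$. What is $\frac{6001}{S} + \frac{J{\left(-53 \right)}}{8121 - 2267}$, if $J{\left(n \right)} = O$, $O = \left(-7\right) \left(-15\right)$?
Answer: $- \frac{12989185985838777}{1713699719986} \approx -7579.6$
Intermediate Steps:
$O = 105$
$S = - \frac{292739959}{369748668}$ ($S = 14589 \left(- \frac{1}{24091}\right) - \frac{2857}{15348} = - \frac{14589}{24091} - \frac{2857}{15348} = - \frac{292739959}{369748668} \approx -0.79173$)
$J{\left(n \right)} = 105$
$\frac{6001}{S} + \frac{J{\left(-53 \right)}}{8121 - 2267} = \frac{6001}{- \frac{292739959}{369748668}} + \frac{105}{8121 - 2267} = 6001 \left(- \frac{369748668}{292739959}\right) + \frac{105}{5854} = - \frac{2218861756668}{292739959} + 105 \cdot \frac{1}{5854} = - \frac{2218861756668}{292739959} + \frac{105}{5854} = - \frac{12989185985838777}{1713699719986}$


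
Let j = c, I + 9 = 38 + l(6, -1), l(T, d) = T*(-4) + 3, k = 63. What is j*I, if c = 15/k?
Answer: 40/21 ≈ 1.9048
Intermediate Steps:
l(T, d) = 3 - 4*T (l(T, d) = -4*T + 3 = 3 - 4*T)
I = 8 (I = -9 + (38 + (3 - 4*6)) = -9 + (38 + (3 - 24)) = -9 + (38 - 21) = -9 + 17 = 8)
c = 5/21 (c = 15/63 = 15*(1/63) = 5/21 ≈ 0.23810)
j = 5/21 ≈ 0.23810
j*I = (5/21)*8 = 40/21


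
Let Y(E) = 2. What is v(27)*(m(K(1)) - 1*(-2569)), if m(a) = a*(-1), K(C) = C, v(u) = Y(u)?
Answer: 5136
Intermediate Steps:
v(u) = 2
m(a) = -a
v(27)*(m(K(1)) - 1*(-2569)) = 2*(-1*1 - 1*(-2569)) = 2*(-1 + 2569) = 2*2568 = 5136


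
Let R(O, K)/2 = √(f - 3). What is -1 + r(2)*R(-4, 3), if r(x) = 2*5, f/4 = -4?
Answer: -1 + 20*I*√19 ≈ -1.0 + 87.178*I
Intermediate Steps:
f = -16 (f = 4*(-4) = -16)
r(x) = 10
R(O, K) = 2*I*√19 (R(O, K) = 2*√(-16 - 3) = 2*√(-19) = 2*(I*√19) = 2*I*√19)
-1 + r(2)*R(-4, 3) = -1 + 10*(2*I*√19) = -1 + 20*I*√19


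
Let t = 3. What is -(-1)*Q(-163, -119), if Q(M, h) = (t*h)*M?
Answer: 58191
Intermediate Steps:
Q(M, h) = 3*M*h (Q(M, h) = (3*h)*M = 3*M*h)
-(-1)*Q(-163, -119) = -(-1)*3*(-163)*(-119) = -(-1)*58191 = -1*(-58191) = 58191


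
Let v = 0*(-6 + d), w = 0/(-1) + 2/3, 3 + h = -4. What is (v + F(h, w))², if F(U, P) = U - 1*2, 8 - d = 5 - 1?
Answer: 81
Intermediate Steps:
h = -7 (h = -3 - 4 = -7)
d = 4 (d = 8 - (5 - 1) = 8 - 1*4 = 8 - 4 = 4)
w = ⅔ (w = 0*(-1) + 2*(⅓) = 0 + ⅔ = ⅔ ≈ 0.66667)
F(U, P) = -2 + U (F(U, P) = U - 2 = -2 + U)
v = 0 (v = 0*(-6 + 4) = 0*(-2) = 0)
(v + F(h, w))² = (0 + (-2 - 7))² = (0 - 9)² = (-9)² = 81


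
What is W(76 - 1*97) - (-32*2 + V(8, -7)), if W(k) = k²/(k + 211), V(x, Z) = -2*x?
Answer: 15641/190 ≈ 82.321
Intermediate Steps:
W(k) = k²/(211 + k)
W(76 - 1*97) - (-32*2 + V(8, -7)) = (76 - 1*97)²/(211 + (76 - 1*97)) - (-32*2 - 2*8) = (76 - 97)²/(211 + (76 - 97)) - (-64 - 16) = (-21)²/(211 - 21) - 1*(-80) = 441/190 + 80 = 15641/190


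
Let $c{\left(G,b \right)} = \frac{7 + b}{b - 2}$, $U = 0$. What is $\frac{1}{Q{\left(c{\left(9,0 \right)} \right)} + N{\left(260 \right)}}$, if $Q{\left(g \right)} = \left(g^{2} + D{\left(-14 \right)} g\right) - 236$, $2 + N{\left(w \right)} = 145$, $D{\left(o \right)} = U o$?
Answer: $- \frac{4}{323} \approx -0.012384$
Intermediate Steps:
$D{\left(o \right)} = 0$ ($D{\left(o \right)} = 0 o = 0$)
$c{\left(G,b \right)} = \frac{7 + b}{-2 + b}$
$N{\left(w \right)} = 143$ ($N{\left(w \right)} = -2 + 145 = 143$)
$Q{\left(g \right)} = -236 + g^{2}$ ($Q{\left(g \right)} = \left(g^{2} + 0 g\right) - 236 = \left(g^{2} + 0\right) - 236 = g^{2} - 236 = -236 + g^{2}$)
$\frac{1}{Q{\left(c{\left(9,0 \right)} \right)} + N{\left(260 \right)}} = \frac{1}{\left(-236 + \left(\frac{7 + 0}{-2 + 0}\right)^{2}\right) + 143} = \frac{1}{\left(-236 + \left(\frac{1}{-2} \cdot 7\right)^{2}\right) + 143} = \frac{1}{\left(-236 + \left(\left(- \frac{1}{2}\right) 7\right)^{2}\right) + 143} = \frac{1}{\left(-236 + \left(- \frac{7}{2}\right)^{2}\right) + 143} = \frac{1}{\left(-236 + \frac{49}{4}\right) + 143} = \frac{1}{- \frac{895}{4} + 143} = \frac{1}{- \frac{323}{4}} = - \frac{4}{323}$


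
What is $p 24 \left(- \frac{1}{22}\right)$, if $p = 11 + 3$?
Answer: $- \frac{168}{11} \approx -15.273$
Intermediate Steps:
$p = 14$
$p 24 \left(- \frac{1}{22}\right) = 14 \cdot 24 \left(- \frac{1}{22}\right) = 336 \left(\left(-1\right) \frac{1}{22}\right) = 336 \left(- \frac{1}{22}\right) = - \frac{168}{11}$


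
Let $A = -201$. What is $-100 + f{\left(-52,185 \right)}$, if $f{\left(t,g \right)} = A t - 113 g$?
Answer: $-10553$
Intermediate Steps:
$f{\left(t,g \right)} = - 201 t - 113 g$
$-100 + f{\left(-52,185 \right)} = -100 - 10453 = -10553$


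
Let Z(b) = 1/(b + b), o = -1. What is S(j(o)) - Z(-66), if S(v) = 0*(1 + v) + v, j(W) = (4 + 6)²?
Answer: 13201/132 ≈ 100.01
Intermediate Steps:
Z(b) = 1/(2*b)
j(W) = 100 (j(W) = 10² = 100)
S(v) = v (S(v) = 0 + v = v)
S(j(o)) - Z(-66) = 100 - 1/(2*(-66)) = 100 - (-1)/(2*66) = 100 - 1*(-1/132) = 100 + 1/132 = 13201/132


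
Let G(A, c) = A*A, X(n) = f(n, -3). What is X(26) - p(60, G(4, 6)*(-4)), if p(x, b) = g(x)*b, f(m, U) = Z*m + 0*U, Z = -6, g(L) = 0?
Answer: -156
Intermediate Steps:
f(m, U) = -6*m (f(m, U) = -6*m + 0*U = -6*m + 0 = -6*m)
X(n) = -6*n
G(A, c) = A²
p(x, b) = 0 (p(x, b) = 0*b = 0)
X(26) - p(60, G(4, 6)*(-4)) = -6*26 - 1*0 = -156 + 0 = -156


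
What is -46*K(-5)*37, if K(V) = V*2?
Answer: 17020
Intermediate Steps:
K(V) = 2*V
-46*K(-5)*37 = -92*(-5)*37 = -46*(-10)*37 = 460*37 = 17020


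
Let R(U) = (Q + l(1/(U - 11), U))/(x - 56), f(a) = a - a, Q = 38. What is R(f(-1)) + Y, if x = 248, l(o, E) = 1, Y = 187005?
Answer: 11968333/64 ≈ 1.8701e+5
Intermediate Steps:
f(a) = 0
R(U) = 13/64 (R(U) = (38 + 1)/(248 - 56) = 39/192 = 39*(1/192) = 13/64)
R(f(-1)) + Y = 13/64 + 187005 = 11968333/64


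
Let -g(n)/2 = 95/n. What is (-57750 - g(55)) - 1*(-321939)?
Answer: 2906117/11 ≈ 2.6419e+5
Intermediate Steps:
g(n) = -190/n
(-57750 - g(55)) - 1*(-321939) = (-57750 - (-190)/55) - 1*(-321939) = (-57750 - (-190)/55) + 321939 = (-57750 - 1*(-38/11)) + 321939 = (-57750 + 38/11) + 321939 = -635212/11 + 321939 = 2906117/11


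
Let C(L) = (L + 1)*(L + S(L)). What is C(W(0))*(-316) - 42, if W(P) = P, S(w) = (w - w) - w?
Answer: -42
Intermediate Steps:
S(w) = -w (S(w) = 0 - w = -w)
C(L) = 0 (C(L) = (L + 1)*(L - L) = (1 + L)*0 = 0)
C(W(0))*(-316) - 42 = 0*(-316) - 42 = 0 - 42 = -42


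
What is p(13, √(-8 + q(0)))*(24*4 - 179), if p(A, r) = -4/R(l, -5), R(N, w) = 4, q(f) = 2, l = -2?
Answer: 83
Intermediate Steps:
p(A, r) = -1 (p(A, r) = -4/4 = -4*¼ = -1)
p(13, √(-8 + q(0)))*(24*4 - 179) = -(24*4 - 179) = -(96 - 179) = -1*(-83) = 83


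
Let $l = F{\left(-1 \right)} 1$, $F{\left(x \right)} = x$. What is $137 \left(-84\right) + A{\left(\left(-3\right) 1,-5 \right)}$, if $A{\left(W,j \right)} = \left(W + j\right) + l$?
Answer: $-11517$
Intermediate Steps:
$l = -1$ ($l = \left(-1\right) 1 = -1$)
$A{\left(W,j \right)} = -1 + W + j$ ($A{\left(W,j \right)} = \left(W + j\right) - 1 = -1 + W + j$)
$137 \left(-84\right) + A{\left(\left(-3\right) 1,-5 \right)} = 137 \left(-84\right) - 9 = -11508 - 9 = -11517$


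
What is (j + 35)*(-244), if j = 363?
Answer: -97112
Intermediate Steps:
(j + 35)*(-244) = (363 + 35)*(-244) = 398*(-244) = -97112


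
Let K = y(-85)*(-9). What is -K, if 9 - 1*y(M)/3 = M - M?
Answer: 243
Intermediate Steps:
y(M) = 27 (y(M) = 27 - 3*(M - M) = 27 - 3*0 = 27 + 0 = 27)
K = -243 (K = 27*(-9) = -243)
-K = -1*(-243) = 243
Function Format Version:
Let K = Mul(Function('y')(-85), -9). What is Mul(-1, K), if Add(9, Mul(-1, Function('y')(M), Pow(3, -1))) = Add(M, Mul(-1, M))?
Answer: 243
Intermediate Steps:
Function('y')(M) = 27 (Function('y')(M) = Add(27, Mul(-3, Add(M, Mul(-1, M)))) = Add(27, Mul(-3, 0)) = Add(27, 0) = 27)
K = -243 (K = Mul(27, -9) = -243)
Mul(-1, K) = Mul(-1, -243) = 243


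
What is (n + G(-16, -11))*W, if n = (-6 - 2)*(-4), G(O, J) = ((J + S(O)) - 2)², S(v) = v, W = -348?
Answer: -303804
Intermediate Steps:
G(O, J) = (-2 + J + O)² (G(O, J) = ((J + O) - 2)² = (-2 + J + O)²)
n = 32 (n = -8*(-4) = 32)
(n + G(-16, -11))*W = (32 + (-2 - 11 - 16)²)*(-348) = (32 + (-29)²)*(-348) = (32 + 841)*(-348) = 873*(-348) = -303804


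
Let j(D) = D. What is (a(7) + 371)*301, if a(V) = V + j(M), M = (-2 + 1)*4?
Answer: 112574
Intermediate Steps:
M = -4 (M = -1*4 = -4)
a(V) = -4 + V (a(V) = V - 4 = -4 + V)
(a(7) + 371)*301 = ((-4 + 7) + 371)*301 = (3 + 371)*301 = 374*301 = 112574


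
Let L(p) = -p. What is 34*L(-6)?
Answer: 204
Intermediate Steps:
34*L(-6) = 34*(-1*(-6)) = 34*6 = 204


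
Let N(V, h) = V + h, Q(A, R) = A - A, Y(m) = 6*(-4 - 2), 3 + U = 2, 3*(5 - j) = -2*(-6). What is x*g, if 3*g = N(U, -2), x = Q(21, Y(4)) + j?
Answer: -1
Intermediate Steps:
j = 1 (j = 5 - (-2)*(-6)/3 = 5 - ⅓*12 = 5 - 4 = 1)
U = -1 (U = -3 + 2 = -1)
Y(m) = -36 (Y(m) = 6*(-6) = -36)
Q(A, R) = 0
x = 1 (x = 0 + 1 = 1)
g = -1 (g = (-1 - 2)/3 = (⅓)*(-3) = -1)
x*g = 1*(-1) = -1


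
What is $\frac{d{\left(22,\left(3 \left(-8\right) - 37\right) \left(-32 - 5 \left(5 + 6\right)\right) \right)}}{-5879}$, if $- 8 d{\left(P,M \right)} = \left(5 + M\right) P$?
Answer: $\frac{14608}{5879} \approx 2.4848$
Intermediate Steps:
$d{\left(P,M \right)} = - \frac{P \left(5 + M\right)}{8}$ ($d{\left(P,M \right)} = - \frac{\left(5 + M\right) P}{8} = - \frac{P \left(5 + M\right)}{8}$)
$\frac{d{\left(22,\left(3 \left(-8\right) - 37\right) \left(-32 - 5 \left(5 + 6\right)\right) \right)}}{-5879} = \frac{\left(- \frac{1}{8}\right) 22 \left(5 + \left(3 \left(-8\right) - 37\right) \left(-32 - 5 \left(5 + 6\right)\right)\right)}{-5879} = \left(- \frac{1}{8}\right) 22 \left(5 + \left(-24 - 37\right) \left(-32 - 55\right)\right) \left(- \frac{1}{5879}\right) = \left(- \frac{1}{8}\right) 22 \left(5 - 61 \left(-32 - 55\right)\right) \left(- \frac{1}{5879}\right) = \left(- \frac{1}{8}\right) 22 \left(5 - -5307\right) \left(- \frac{1}{5879}\right) = \left(- \frac{1}{8}\right) 22 \left(5 + 5307\right) \left(- \frac{1}{5879}\right) = \left(- \frac{1}{8}\right) 22 \cdot 5312 \left(- \frac{1}{5879}\right) = \left(-14608\right) \left(- \frac{1}{5879}\right) = \frac{14608}{5879}$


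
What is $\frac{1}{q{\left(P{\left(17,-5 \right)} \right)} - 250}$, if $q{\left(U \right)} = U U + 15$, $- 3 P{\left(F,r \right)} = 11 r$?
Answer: $\frac{9}{910} \approx 0.0098901$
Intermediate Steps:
$P{\left(F,r \right)} = - \frac{11 r}{3}$
$q{\left(U \right)} = 15 + U^{2}$ ($q{\left(U \right)} = U^{2} + 15 = 15 + U^{2}$)
$\frac{1}{q{\left(P{\left(17,-5 \right)} \right)} - 250} = \frac{1}{\left(15 + \left(\left(- \frac{11}{3}\right) \left(-5\right)\right)^{2}\right) - 250} = \frac{1}{\left(15 + \left(\frac{55}{3}\right)^{2}\right) - 250} = \frac{1}{\left(15 + \frac{3025}{9}\right) - 250} = \frac{1}{\frac{3160}{9} - 250} = \frac{1}{\frac{910}{9}} = \frac{9}{910}$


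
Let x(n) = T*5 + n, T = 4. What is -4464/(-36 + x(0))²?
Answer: -279/16 ≈ -17.438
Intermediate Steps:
x(n) = 20 + n (x(n) = 4*5 + n = 20 + n)
-4464/(-36 + x(0))² = -4464/(-36 + (20 + 0))² = -4464/(-36 + 20)² = -4464/((-16)²) = -4464/256 = -4464*1/256 = -279/16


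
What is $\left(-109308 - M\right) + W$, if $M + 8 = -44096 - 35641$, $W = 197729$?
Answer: $168166$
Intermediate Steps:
$M = -79745$ ($M = -8 - 79737 = -79745$)
$\left(-109308 - M\right) + W = \left(-109308 - -79745\right) + 197729 = \left(-109308 + 79745\right) + 197729 = -29563 + 197729 = 168166$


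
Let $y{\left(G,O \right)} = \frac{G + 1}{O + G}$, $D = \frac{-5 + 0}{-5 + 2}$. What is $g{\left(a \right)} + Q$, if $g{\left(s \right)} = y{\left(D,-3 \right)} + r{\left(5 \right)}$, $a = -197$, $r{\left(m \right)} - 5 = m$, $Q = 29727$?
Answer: $29735$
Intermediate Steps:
$r{\left(m \right)} = 5 + m$
$D = \frac{5}{3}$ ($D = - \frac{5}{-3} = \left(-5\right) \left(- \frac{1}{3}\right) = \frac{5}{3} \approx 1.6667$)
$y{\left(G,O \right)} = \frac{1 + G}{G + O}$
$g{\left(s \right)} = 8$ ($g{\left(s \right)} = \frac{1 + \frac{5}{3}}{\frac{5}{3} - 3} + \left(5 + 5\right) = \frac{1}{- \frac{4}{3}} \cdot \frac{8}{3} + 10 = \left(- \frac{3}{4}\right) \frac{8}{3} + 10 = -2 + 10 = 8$)
$g{\left(a \right)} + Q = 8 + 29727 = 29735$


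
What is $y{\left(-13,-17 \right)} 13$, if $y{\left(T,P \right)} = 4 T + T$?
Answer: $-845$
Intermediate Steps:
$y{\left(T,P \right)} = 5 T$
$y{\left(-13,-17 \right)} 13 = 5 \left(-13\right) 13 = \left(-65\right) 13 = -845$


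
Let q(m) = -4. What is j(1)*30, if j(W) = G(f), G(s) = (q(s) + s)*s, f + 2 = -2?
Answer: 960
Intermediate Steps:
f = -4 (f = -2 - 2 = -4)
G(s) = s*(-4 + s) (G(s) = (-4 + s)*s = s*(-4 + s))
j(W) = 32 (j(W) = -4*(-4 - 4) = -4*(-8) = 32)
j(1)*30 = 32*30 = 960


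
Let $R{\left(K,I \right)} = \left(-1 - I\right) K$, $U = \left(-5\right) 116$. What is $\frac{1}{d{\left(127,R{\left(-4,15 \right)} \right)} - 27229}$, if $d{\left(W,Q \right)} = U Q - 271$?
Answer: $- \frac{1}{64620} \approx -1.5475 \cdot 10^{-5}$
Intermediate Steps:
$U = -580$
$R{\left(K,I \right)} = K \left(-1 - I\right)$
$d{\left(W,Q \right)} = -271 - 580 Q$ ($d{\left(W,Q \right)} = - 580 Q - 271 = -271 - 580 Q$)
$\frac{1}{d{\left(127,R{\left(-4,15 \right)} \right)} - 27229} = \frac{1}{\left(-271 - 580 \left(\left(-1\right) \left(-4\right) \left(1 + 15\right)\right)\right) - 27229} = \frac{1}{\left(-271 - 580 \left(\left(-1\right) \left(-4\right) 16\right)\right) - 27229} = \frac{1}{\left(-271 - 37120\right) - 27229} = \frac{1}{-37391 - 27229} = \frac{1}{-64620} = - \frac{1}{64620}$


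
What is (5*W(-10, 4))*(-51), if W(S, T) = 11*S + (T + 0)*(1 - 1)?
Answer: 28050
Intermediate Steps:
W(S, T) = 11*S (W(S, T) = 11*S + T*0 = 11*S + 0 = 11*S)
(5*W(-10, 4))*(-51) = (5*(11*(-10)))*(-51) = (5*(-110))*(-51) = -550*(-51) = 28050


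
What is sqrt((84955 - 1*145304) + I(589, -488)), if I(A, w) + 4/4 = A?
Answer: I*sqrt(59761) ≈ 244.46*I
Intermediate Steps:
I(A, w) = -1 + A
sqrt((84955 - 1*145304) + I(589, -488)) = sqrt((84955 - 1*145304) + (-1 + 589)) = sqrt((84955 - 145304) + 588) = sqrt(-60349 + 588) = sqrt(-59761) = I*sqrt(59761)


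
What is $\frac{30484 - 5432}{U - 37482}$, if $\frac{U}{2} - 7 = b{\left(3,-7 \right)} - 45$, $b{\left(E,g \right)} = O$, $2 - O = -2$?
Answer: $- \frac{12526}{18775} \approx -0.66716$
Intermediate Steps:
$O = 4$ ($O = 2 - -2 = 2 + 2 = 4$)
$b{\left(E,g \right)} = 4$
$U = -68$ ($U = 14 + 2 \left(4 - 45\right) = 14 + 2 \left(-41\right) = 14 - 82 = -68$)
$\frac{30484 - 5432}{U - 37482} = \frac{30484 - 5432}{-68 - 37482} = \frac{25052}{-37550} = 25052 \left(- \frac{1}{37550}\right) = - \frac{12526}{18775}$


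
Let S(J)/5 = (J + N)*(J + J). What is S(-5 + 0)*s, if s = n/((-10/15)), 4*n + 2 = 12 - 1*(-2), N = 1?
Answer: -900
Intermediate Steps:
n = 3 (n = -½ + (12 - 1*(-2))/4 = -½ + (12 + 2)/4 = -½ + (¼)*14 = -½ + 7/2 = 3)
S(J) = 10*J*(1 + J) (S(J) = 5*((J + 1)*(J + J)) = 5*((1 + J)*(2*J)) = 5*(2*J*(1 + J)) = 10*J*(1 + J))
s = -9/2 (s = 3/((-10/15)) = 3/((-10*1/15)) = 3/(-⅔) = 3*(-3/2) = -9/2 ≈ -4.5000)
S(-5 + 0)*s = (10*(-5 + 0)*(1 + (-5 + 0)))*(-9/2) = (10*(-5)*(1 - 5))*(-9/2) = (10*(-5)*(-4))*(-9/2) = 200*(-9/2) = -900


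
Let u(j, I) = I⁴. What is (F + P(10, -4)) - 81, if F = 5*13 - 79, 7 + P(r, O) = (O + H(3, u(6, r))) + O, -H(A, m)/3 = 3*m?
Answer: -90110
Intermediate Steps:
H(A, m) = -9*m
P(r, O) = -7 - 9*r⁴ + 2*O (P(r, O) = -7 + ((O - 9*r⁴) + O) = -7 + (-9*r⁴ + 2*O) = -7 - 9*r⁴ + 2*O)
F = -14 (F = 65 - 79 = -14)
(F + P(10, -4)) - 81 = (-14 + (-7 - 9*10⁴ + 2*(-4))) - 81 = (-14 + (-7 - 9*10000 - 8)) - 81 = (-14 + (-7 - 90000 - 8)) - 81 = (-14 - 90015) - 81 = -90029 - 81 = -90110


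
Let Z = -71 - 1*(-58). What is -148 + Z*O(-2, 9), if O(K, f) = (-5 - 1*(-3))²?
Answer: -200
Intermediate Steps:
Z = -13 (Z = -71 + 58 = -13)
O(K, f) = 4 (O(K, f) = (-5 + 3)² = (-2)² = 4)
-148 + Z*O(-2, 9) = -148 - 13*4 = -148 - 52 = -200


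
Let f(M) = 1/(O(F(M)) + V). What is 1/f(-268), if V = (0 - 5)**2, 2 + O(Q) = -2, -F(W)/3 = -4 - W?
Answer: 21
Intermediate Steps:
F(W) = 12 + 3*W (F(W) = -3*(-4 - W) = 12 + 3*W)
O(Q) = -4 (O(Q) = -2 - 2 = -4)
V = 25 (V = (-5)**2 = 25)
f(M) = 1/21 (f(M) = 1/(-4 + 25) = 1/21)
1/f(-268) = 1/(1/21) = 21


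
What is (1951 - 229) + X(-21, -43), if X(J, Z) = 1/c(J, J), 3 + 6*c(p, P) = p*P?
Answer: 125707/73 ≈ 1722.0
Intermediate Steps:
c(p, P) = -½ + P*p/6 (c(p, P) = -½ + (p*P)/6 = -½ + (P*p)/6 = -½ + P*p/6)
X(J, Z) = 1/(-½ + J²/6) (X(J, Z) = 1/(-½ + J*J/6) = 1/(-½ + J²/6))
(1951 - 229) + X(-21, -43) = (1951 - 229) + 6/(-3 + (-21)²) = 1722 + 6/(-3 + 441) = 1722 + 6/438 = 1722 + 6*(1/438) = 1722 + 1/73 = 125707/73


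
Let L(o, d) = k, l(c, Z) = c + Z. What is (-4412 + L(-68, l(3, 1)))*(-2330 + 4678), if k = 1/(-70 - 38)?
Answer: -279703739/27 ≈ -1.0359e+7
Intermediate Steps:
l(c, Z) = Z + c
k = -1/108 (k = 1/(-108) = -1/108 ≈ -0.0092593)
L(o, d) = -1/108
(-4412 + L(-68, l(3, 1)))*(-2330 + 4678) = (-4412 - 1/108)*(-2330 + 4678) = -476497/108*2348 = -279703739/27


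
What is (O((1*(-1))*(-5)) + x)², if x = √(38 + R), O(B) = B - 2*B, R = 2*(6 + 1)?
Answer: 77 - 20*√13 ≈ 4.8890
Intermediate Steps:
R = 14 (R = 2*7 = 14)
O(B) = -B
x = 2*√13 (x = √(38 + 14) = √52 = 2*√13 ≈ 7.2111)
(O((1*(-1))*(-5)) + x)² = (-1*(-1)*(-5) + 2*√13)² = (-(-1)*(-5) + 2*√13)² = (-1*5 + 2*√13)² = (-5 + 2*√13)²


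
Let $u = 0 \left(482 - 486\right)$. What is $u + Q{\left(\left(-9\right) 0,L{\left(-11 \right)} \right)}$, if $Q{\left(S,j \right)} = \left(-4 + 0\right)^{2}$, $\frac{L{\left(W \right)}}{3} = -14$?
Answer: $16$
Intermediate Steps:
$L{\left(W \right)} = -42$ ($L{\left(W \right)} = 3 \left(-14\right) = -42$)
$Q{\left(S,j \right)} = 16$ ($Q{\left(S,j \right)} = \left(-4\right)^{2} = 16$)
$u = 0$ ($u = 0 \left(-4\right) = 0$)
$u + Q{\left(\left(-9\right) 0,L{\left(-11 \right)} \right)} = 0 + 16 = 16$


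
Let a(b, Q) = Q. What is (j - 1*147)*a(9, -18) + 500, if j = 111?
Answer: 1148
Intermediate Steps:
(j - 1*147)*a(9, -18) + 500 = (111 - 1*147)*(-18) + 500 = (111 - 147)*(-18) + 500 = -36*(-18) + 500 = 648 + 500 = 1148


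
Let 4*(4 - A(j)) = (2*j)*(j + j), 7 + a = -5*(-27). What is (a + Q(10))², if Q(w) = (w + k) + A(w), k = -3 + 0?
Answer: 1521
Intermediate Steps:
k = -3
a = 128 (a = -7 - 5*(-27) = -7 + 135 = 128)
A(j) = 4 - j² (A(j) = 4 - 2*j*(j + j)/4 = 4 - 2*j*2*j/4 = 4 - j²)
Q(w) = 1 + w - w² (Q(w) = (w - 3) + (4 - w²) = (-3 + w) + (4 - w²) = 1 + w - w²)
(a + Q(10))² = (128 + (1 + 10 - 1*10²))² = (128 + (1 + 10 - 1*100))² = (128 + (1 + 10 - 100))² = (128 - 89)² = 39² = 1521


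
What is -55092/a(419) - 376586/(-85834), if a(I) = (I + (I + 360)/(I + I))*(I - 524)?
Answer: 425652630157/75512676085 ≈ 5.6368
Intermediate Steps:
a(I) = (-524 + I)*(I + (360 + I)/(2*I)) (a(I) = (I + (360 + I)/((2*I)))*(-524 + I) = (I + (360 + I)*(1/(2*I)))*(-524 + I) = (I + (360 + I)/(2*I))*(-524 + I) = (-524 + I)*(I + (360 + I)/(2*I)))
-55092/a(419) - 376586/(-85834) = -55092/(-82 + 419² - 94320/419 - 1047/2*419) - 376586/(-85834) = -55092/(-82 + 175561 - 94320*1/419 - 438693/2) - 376586*(-1/85834) = -55092/(-82 + 175561 - 94320/419 - 438693/2) + 26899/6131 = -55092/(-36949605/838) + 26899/6131 = -55092*(-838/36949605) + 26899/6131 = 15389032/12316535 + 26899/6131 = 425652630157/75512676085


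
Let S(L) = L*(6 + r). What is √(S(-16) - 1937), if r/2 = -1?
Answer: I*√2001 ≈ 44.733*I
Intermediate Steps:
r = -2 (r = 2*(-1) = -2)
S(L) = 4*L (S(L) = L*(6 - 2) = L*4 = 4*L)
√(S(-16) - 1937) = √(4*(-16) - 1937) = √(-64 - 1937) = √(-2001) = I*√2001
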